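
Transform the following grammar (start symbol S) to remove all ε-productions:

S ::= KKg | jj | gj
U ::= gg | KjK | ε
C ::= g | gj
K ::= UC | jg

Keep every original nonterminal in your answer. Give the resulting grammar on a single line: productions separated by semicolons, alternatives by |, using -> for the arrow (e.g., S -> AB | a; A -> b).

Nullable set: {U}.
K -> UC: U nullable, giving C | UC.
Drop U -> ε.
Unchanged (no nullable symbols): S -> KKg; S -> gj; S -> jj; C -> g; C -> gj; K -> jg; U -> KjK; U -> gg.

S -> gj | jj | KKg; C -> g | gj; K -> C | UC | jg; U -> gg | KjK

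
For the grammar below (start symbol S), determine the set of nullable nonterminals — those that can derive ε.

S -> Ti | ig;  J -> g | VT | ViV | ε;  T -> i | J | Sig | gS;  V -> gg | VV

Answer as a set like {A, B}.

Directly nullable (have an ε-rule): {J}.
T is nullable via T -> J (every symbol on the right is already known nullable).
Not nullable: S, V — each has a terminal in every rule's right-hand side or depends on a non-nullable symbol.

{J, T}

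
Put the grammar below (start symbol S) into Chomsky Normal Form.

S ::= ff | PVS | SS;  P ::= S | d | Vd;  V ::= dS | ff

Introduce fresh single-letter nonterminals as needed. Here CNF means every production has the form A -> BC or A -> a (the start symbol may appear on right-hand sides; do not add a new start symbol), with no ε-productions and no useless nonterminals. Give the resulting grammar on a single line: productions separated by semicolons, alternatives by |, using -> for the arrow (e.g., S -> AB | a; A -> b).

No ε-productions.
After unit-elimination: S -> SS | ff | PVS; P -> d | SS | Vd | ff | PVS; V -> dS | ff.
TERM: introduce A -> d, B -> f and substitute in every rule of length ≥2.
BIN: P -> PVS becomes P -> PC, C -> VS; S -> PVS becomes S -> PD, D -> VS.

S -> BB | PD | SS; A -> d; B -> f; C -> VS; D -> VS; P -> d | BB | PC | SS | VA; V -> AS | BB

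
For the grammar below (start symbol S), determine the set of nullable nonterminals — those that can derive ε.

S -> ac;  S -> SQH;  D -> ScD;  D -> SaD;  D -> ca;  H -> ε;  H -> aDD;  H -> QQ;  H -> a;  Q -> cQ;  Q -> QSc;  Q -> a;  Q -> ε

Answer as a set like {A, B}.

Directly nullable (have an ε-rule): {H, Q}.
Not nullable: D, S — each has a terminal in every rule's right-hand side or depends on a non-nullable symbol.

{H, Q}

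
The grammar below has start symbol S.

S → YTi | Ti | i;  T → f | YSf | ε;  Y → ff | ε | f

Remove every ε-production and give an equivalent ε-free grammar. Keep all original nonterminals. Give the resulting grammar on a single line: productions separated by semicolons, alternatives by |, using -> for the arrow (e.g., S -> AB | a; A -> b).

S -> i | Ti | Yi | YTi; T -> f | Sf | YSf; Y -> f | ff

Nullable set: {T, Y}.
S -> Ti: T nullable, giving Ti | i.
S -> YTi: Y, T nullable, giving Ti | YTi | Yi | i.
Drop T -> ε.
T -> YSf: Y nullable, giving Sf | YSf.
Drop Y -> ε.
Unchanged (no nullable symbols): S -> i; T -> f; Y -> f; Y -> ff.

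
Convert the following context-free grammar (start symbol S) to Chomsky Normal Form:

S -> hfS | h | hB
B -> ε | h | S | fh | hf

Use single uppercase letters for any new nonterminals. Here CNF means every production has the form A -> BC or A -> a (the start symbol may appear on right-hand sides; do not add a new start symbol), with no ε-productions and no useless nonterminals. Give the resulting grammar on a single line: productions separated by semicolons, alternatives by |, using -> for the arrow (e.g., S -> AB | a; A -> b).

S -> h | CB | CE; A -> f; B -> h | AC | CA | CB | CD; C -> h; D -> AS; E -> AS

Nullable: {B}; after ε-elimination: S -> h | hB | hfS; B -> S | h | fh | hf.
After unit-elimination: S -> h | hB | hfS; B -> h | fh | hB | hf | hfS.
TERM: introduce A -> f, C -> h and substitute in every rule of length ≥2.
BIN: B -> CAS becomes B -> CD, D -> AS; S -> CAS becomes S -> CE, E -> AS.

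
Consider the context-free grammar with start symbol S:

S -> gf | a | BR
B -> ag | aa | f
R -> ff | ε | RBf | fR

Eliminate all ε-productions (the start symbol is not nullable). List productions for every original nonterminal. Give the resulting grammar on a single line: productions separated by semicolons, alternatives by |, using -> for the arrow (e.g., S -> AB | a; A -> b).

Nullable set: {R}.
S -> BR: R nullable, giving B | BR.
Drop R -> ε.
R -> RBf: R nullable, giving Bf | RBf.
R -> fR: R nullable, giving f | fR.
Unchanged (no nullable symbols): S -> a; S -> gf; B -> aa; B -> ag; B -> f; R -> ff.

S -> B | a | BR | gf; B -> f | aa | ag; R -> f | Bf | fR | ff | RBf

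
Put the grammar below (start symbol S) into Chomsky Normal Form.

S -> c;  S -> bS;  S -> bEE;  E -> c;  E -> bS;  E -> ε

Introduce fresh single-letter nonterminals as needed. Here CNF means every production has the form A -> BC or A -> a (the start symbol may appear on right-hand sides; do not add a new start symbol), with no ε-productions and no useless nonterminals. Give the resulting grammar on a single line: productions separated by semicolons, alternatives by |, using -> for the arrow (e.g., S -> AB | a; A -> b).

S -> b | c | AB | AE | AS; A -> b; B -> EE; E -> c | AS

Nullable: {E}; after ε-elimination: S -> b | c | bE | bS | bEE; E -> c | bS.
No unit productions to eliminate.
TERM: introduce A -> b and substitute in every rule of length ≥2.
BIN: S -> AEE becomes S -> AB, B -> EE.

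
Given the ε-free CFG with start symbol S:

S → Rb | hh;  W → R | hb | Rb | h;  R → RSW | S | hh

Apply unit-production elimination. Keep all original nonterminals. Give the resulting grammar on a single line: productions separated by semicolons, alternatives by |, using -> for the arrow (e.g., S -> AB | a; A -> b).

Unit productions: R->S, W->R.
Unit pairs (A ⇒* B via units): (R,S), (W,R), (W,S).
S: inherits non-unit rules of {S} → Rb | hh.
R: inherits non-unit rules of {R, S} → RSW | Rb | hh.
W: inherits non-unit rules of {R, S, W} → RSW | Rb | h | hb | hh.

S -> Rb | hh; R -> Rb | hh | RSW; W -> h | Rb | hb | hh | RSW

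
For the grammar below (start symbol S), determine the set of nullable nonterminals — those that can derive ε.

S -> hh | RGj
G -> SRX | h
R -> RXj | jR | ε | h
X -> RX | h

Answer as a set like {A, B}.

Directly nullable (have an ε-rule): {R}.
Not nullable: G, S, X — each has a terminal in every rule's right-hand side or depends on a non-nullable symbol.

{R}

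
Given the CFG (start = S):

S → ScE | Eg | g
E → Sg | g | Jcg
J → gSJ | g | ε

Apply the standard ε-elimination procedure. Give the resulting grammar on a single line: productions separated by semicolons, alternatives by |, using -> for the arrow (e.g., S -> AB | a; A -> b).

S -> g | Eg | ScE; E -> g | Sg | cg | Jcg; J -> g | gS | gSJ

Nullable set: {J}.
E -> Jcg: J nullable, giving Jcg | cg.
Drop J -> ε.
J -> gSJ: J nullable, giving gS | gSJ.
Unchanged (no nullable symbols): S -> Eg; S -> ScE; S -> g; E -> Sg; E -> g; J -> g.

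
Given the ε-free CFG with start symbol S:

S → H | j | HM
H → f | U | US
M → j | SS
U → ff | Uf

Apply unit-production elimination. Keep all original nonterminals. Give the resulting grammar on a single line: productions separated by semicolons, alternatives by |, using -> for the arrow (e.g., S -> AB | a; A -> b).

Unit productions: H->U, S->H.
Unit pairs (A ⇒* B via units): (H,U), (S,H), (S,U).
S: inherits non-unit rules of {H, S, U} → HM | US | Uf | f | ff | j.
H: inherits non-unit rules of {H, U} → US | Uf | f | ff.
M: inherits non-unit rules of {M} → SS | j.
U: inherits non-unit rules of {U} → Uf | ff.

S -> f | j | HM | US | Uf | ff; H -> f | US | Uf | ff; M -> j | SS; U -> Uf | ff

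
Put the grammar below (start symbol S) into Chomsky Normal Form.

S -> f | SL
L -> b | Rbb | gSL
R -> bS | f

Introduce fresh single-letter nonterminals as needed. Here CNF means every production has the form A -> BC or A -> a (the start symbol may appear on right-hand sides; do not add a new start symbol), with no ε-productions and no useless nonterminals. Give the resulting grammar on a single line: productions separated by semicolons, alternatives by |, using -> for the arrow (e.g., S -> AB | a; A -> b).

S -> f | SL; A -> b; B -> g; C -> SL; D -> AA; L -> b | BC | RD; R -> f | AS

No ε-productions.
No unit productions to eliminate.
TERM: introduce A -> b, B -> g and substitute in every rule of length ≥2.
BIN: L -> BSL becomes L -> BC, C -> SL; L -> RAA becomes L -> RD, D -> AA.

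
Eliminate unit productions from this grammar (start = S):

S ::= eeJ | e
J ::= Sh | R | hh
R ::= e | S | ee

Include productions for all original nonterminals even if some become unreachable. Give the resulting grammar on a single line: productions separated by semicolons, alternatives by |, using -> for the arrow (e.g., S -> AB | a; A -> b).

Unit productions: J->R, R->S.
Unit pairs (A ⇒* B via units): (J,R), (J,S), (R,S).
S: inherits non-unit rules of {S} → e | eeJ.
J: inherits non-unit rules of {J, R, S} → Sh | e | ee | eeJ | hh.
R: inherits non-unit rules of {R, S} → e | ee | eeJ.

S -> e | eeJ; J -> e | Sh | ee | hh | eeJ; R -> e | ee | eeJ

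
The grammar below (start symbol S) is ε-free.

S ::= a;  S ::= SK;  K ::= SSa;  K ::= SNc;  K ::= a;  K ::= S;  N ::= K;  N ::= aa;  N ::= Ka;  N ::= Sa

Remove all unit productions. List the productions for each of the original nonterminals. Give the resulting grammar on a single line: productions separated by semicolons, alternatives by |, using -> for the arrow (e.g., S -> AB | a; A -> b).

S -> a | SK; K -> a | SK | SNc | SSa; N -> a | Ka | SK | Sa | aa | SNc | SSa

Unit productions: K->S, N->K.
Unit pairs (A ⇒* B via units): (K,S), (N,K), (N,S).
S: inherits non-unit rules of {S} → SK | a.
K: inherits non-unit rules of {K, S} → SK | SNc | SSa | a.
N: inherits non-unit rules of {K, N, S} → Ka | SK | SNc | SSa | Sa | a | aa.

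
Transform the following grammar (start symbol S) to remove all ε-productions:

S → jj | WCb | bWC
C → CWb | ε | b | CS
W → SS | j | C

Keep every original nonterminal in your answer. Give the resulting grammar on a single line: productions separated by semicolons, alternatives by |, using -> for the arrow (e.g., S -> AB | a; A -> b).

S -> b | Cb | Wb | bC | bW | jj | WCb | bWC; C -> S | b | CS | Cb | Wb | CWb; W -> C | j | SS

Nullable set: {C, W}.
S -> WCb: W, C nullable, giving Cb | WCb | Wb | b.
S -> bWC: W, C nullable, giving b | bC | bW | bWC.
Drop C -> ε.
C -> CS: C nullable, giving CS | S.
C -> CWb: C, W nullable, giving CWb | Cb | Wb | b.
W -> C: C nullable, giving C.
Unchanged (no nullable symbols): S -> jj; C -> b; W -> SS; W -> j.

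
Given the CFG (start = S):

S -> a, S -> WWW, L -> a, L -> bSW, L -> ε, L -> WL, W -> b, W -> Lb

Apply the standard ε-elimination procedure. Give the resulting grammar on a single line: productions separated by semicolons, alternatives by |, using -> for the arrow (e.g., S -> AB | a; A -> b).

S -> a | WWW; L -> W | a | WL | bSW; W -> b | Lb

Nullable set: {L}.
Drop L -> ε.
L -> WL: L nullable, giving W | WL.
W -> Lb: L nullable, giving Lb | b.
Unchanged (no nullable symbols): S -> WWW; S -> a; L -> a; L -> bSW; W -> b.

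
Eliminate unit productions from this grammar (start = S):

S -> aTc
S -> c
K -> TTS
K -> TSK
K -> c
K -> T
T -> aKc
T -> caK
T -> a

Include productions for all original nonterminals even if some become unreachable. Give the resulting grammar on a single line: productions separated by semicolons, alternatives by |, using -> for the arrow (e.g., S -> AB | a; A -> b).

Unit productions: K->T.
Unit pairs (A ⇒* B via units): (K,T).
S: inherits non-unit rules of {S} → aTc | c.
K: inherits non-unit rules of {K, T} → TSK | TTS | a | aKc | c | caK.
T: inherits non-unit rules of {T} → a | aKc | caK.

S -> c | aTc; K -> a | c | TSK | TTS | aKc | caK; T -> a | aKc | caK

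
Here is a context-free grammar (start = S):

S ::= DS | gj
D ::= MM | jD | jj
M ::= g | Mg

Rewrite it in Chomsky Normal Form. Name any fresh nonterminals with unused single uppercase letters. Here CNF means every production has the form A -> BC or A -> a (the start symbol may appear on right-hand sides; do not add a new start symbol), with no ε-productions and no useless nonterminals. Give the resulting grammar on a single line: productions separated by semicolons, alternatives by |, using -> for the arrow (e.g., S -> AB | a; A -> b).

S -> BA | DS; A -> j; B -> g; D -> AA | AD | MM; M -> g | MB

No ε-productions.
No unit productions to eliminate.
TERM: introduce B -> g, A -> j and substitute in every rule of length ≥2.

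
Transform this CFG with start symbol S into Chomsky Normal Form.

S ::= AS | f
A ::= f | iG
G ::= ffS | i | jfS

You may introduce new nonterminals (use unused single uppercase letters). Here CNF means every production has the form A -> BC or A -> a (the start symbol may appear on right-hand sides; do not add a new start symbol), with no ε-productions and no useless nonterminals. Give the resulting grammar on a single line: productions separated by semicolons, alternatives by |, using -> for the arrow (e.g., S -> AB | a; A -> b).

S -> f | AS; A -> f | BG; B -> i; C -> f; D -> j; E -> CS; F -> CS; G -> i | CE | DF

No ε-productions.
No unit productions to eliminate.
TERM: introduce C -> f, B -> i, D -> j and substitute in every rule of length ≥2.
BIN: G -> CCS becomes G -> CE, E -> CS; G -> DCS becomes G -> DF, F -> CS.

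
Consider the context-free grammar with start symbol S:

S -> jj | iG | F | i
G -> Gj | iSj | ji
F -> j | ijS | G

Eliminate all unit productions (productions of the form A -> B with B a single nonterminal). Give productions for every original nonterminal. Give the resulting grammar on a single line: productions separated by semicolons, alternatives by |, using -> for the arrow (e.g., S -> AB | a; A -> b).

Unit productions: F->G, S->F.
Unit pairs (A ⇒* B via units): (F,G), (S,F), (S,G).
S: inherits non-unit rules of {F, G, S} → Gj | i | iG | iSj | ijS | j | ji | jj.
F: inherits non-unit rules of {F, G} → Gj | iSj | ijS | j | ji.
G: inherits non-unit rules of {G} → Gj | iSj | ji.

S -> i | j | Gj | iG | ji | jj | iSj | ijS; F -> j | Gj | ji | iSj | ijS; G -> Gj | ji | iSj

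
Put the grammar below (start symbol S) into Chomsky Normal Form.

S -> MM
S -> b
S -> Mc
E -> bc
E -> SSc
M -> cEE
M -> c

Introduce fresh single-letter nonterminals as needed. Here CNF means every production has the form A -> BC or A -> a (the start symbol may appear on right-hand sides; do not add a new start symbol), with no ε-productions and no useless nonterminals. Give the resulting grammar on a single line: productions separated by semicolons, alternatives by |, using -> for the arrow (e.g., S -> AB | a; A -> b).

S -> b | MA | MM; A -> c; B -> b; C -> SA; D -> EE; E -> BA | SC; M -> c | AD

No ε-productions.
No unit productions to eliminate.
TERM: introduce B -> b, A -> c and substitute in every rule of length ≥2.
BIN: E -> SSA becomes E -> SC, C -> SA; M -> AEE becomes M -> AD, D -> EE.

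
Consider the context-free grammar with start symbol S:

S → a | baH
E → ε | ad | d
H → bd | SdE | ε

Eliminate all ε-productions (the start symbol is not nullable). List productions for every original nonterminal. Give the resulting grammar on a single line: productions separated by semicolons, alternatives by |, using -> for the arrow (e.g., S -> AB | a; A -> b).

Nullable set: {E, H}.
S -> baH: H nullable, giving ba | baH.
Drop E -> ε.
Drop H -> ε.
H -> SdE: E nullable, giving Sd | SdE.
Unchanged (no nullable symbols): S -> a; E -> ad; E -> d; H -> bd.

S -> a | ba | baH; E -> d | ad; H -> Sd | bd | SdE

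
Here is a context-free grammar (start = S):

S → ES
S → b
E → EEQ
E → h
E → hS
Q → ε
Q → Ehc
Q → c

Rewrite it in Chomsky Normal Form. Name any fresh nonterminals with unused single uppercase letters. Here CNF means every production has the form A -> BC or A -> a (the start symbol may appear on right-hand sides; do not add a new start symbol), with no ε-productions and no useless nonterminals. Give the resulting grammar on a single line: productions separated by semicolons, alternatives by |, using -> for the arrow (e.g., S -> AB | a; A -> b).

Nullable: {Q}; after ε-elimination: S -> b | ES; E -> h | EE | hS | EEQ; Q -> c | Ehc.
No unit productions to eliminate.
TERM: introduce B -> c, A -> h and substitute in every rule of length ≥2.
BIN: E -> EEQ becomes E -> EC, C -> EQ; Q -> EAB becomes Q -> ED, D -> AB.

S -> b | ES; A -> h; B -> c; C -> EQ; D -> AB; E -> h | AS | EC | EE; Q -> c | ED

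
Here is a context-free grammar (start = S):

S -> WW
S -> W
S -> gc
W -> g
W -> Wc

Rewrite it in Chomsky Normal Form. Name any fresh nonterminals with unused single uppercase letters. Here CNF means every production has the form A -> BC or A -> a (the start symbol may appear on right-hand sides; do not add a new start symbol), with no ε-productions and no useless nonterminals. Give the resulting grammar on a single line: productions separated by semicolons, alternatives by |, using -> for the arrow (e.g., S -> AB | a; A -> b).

No ε-productions.
After unit-elimination: S -> g | WW | Wc | gc; W -> g | Wc.
TERM: introduce A -> c, B -> g and substitute in every rule of length ≥2.

S -> g | BA | WA | WW; A -> c; B -> g; W -> g | WA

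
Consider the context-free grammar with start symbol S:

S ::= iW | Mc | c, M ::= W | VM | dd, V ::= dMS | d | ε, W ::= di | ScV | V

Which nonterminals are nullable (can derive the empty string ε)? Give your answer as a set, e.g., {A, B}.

Directly nullable (have an ε-rule): {V}.
W is nullable via W -> V (every symbol on the right is already known nullable).
M is nullable via M -> W (every symbol on the right is already known nullable).
Not nullable: S — each has a terminal in every rule's right-hand side or depends on a non-nullable symbol.

{M, V, W}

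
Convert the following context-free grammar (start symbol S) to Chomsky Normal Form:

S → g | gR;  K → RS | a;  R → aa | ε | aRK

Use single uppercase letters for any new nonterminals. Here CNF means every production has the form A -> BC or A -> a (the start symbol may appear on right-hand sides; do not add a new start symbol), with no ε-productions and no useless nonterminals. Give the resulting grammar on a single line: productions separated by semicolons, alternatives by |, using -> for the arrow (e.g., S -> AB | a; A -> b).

S -> g | AR; A -> g; B -> a; C -> RK; K -> a | g | AR | RS; R -> BB | BC | BK

Nullable: {R}; after ε-elimination: S -> g | gR; K -> S | a | RS; R -> aK | aa | aRK.
After unit-elimination: S -> g | gR; K -> a | g | RS | gR; R -> aK | aa | aRK.
TERM: introduce B -> a, A -> g and substitute in every rule of length ≥2.
BIN: R -> BRK becomes R -> BC, C -> RK.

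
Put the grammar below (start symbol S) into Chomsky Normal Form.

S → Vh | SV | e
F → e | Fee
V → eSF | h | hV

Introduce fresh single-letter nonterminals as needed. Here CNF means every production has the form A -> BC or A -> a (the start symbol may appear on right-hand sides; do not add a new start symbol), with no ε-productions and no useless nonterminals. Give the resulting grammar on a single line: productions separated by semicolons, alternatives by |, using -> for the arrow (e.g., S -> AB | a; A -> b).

No ε-productions.
No unit productions to eliminate.
TERM: introduce A -> e, B -> h and substitute in every rule of length ≥2.
BIN: F -> FAA becomes F -> FC, C -> AA; V -> ASF becomes V -> AD, D -> SF.

S -> e | SV | VB; A -> e; B -> h; C -> AA; D -> SF; F -> e | FC; V -> h | AD | BV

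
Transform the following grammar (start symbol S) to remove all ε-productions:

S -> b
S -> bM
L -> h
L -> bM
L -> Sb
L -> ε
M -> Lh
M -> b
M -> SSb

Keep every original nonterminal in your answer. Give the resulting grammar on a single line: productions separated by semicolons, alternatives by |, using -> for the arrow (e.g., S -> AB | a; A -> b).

S -> b | bM; L -> h | Sb | bM; M -> b | h | Lh | SSb

Nullable set: {L}.
Drop L -> ε.
M -> Lh: L nullable, giving Lh | h.
Unchanged (no nullable symbols): S -> b; S -> bM; L -> Sb; L -> bM; L -> h; M -> SSb; M -> b.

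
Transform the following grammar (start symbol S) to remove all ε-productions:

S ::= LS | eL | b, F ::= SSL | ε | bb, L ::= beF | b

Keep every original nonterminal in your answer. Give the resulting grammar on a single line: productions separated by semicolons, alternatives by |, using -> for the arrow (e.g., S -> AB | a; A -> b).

Nullable set: {F}.
Drop F -> ε.
L -> beF: F nullable, giving be | beF.
Unchanged (no nullable symbols): S -> LS; S -> b; S -> eL; F -> SSL; F -> bb; L -> b.

S -> b | LS | eL; F -> bb | SSL; L -> b | be | beF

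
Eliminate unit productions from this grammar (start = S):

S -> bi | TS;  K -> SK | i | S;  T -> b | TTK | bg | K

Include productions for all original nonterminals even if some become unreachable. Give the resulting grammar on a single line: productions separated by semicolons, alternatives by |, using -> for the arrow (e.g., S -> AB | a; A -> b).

S -> TS | bi; K -> i | SK | TS | bi; T -> b | i | SK | TS | bg | bi | TTK

Unit productions: K->S, T->K.
Unit pairs (A ⇒* B via units): (K,S), (T,K), (T,S).
S: inherits non-unit rules of {S} → TS | bi.
K: inherits non-unit rules of {K, S} → SK | TS | bi | i.
T: inherits non-unit rules of {K, S, T} → SK | TS | TTK | b | bg | bi | i.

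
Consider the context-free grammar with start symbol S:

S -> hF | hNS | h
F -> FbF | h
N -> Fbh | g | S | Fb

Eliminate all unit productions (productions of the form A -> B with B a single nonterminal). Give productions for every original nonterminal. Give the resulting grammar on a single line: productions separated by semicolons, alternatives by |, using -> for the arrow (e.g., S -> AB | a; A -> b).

S -> h | hF | hNS; F -> h | FbF; N -> g | h | Fb | hF | Fbh | hNS

Unit productions: N->S.
Unit pairs (A ⇒* B via units): (N,S).
S: inherits non-unit rules of {S} → h | hF | hNS.
F: inherits non-unit rules of {F} → FbF | h.
N: inherits non-unit rules of {N, S} → Fb | Fbh | g | h | hF | hNS.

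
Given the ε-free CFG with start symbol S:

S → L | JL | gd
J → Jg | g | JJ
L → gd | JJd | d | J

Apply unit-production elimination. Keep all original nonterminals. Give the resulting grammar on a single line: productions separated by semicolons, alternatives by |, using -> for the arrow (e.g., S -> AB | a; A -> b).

S -> d | g | JJ | JL | Jg | gd | JJd; J -> g | JJ | Jg; L -> d | g | JJ | Jg | gd | JJd

Unit productions: L->J, S->L.
Unit pairs (A ⇒* B via units): (L,J), (S,J), (S,L).
S: inherits non-unit rules of {J, L, S} → JJ | JJd | JL | Jg | d | g | gd.
J: inherits non-unit rules of {J} → JJ | Jg | g.
L: inherits non-unit rules of {J, L} → JJ | JJd | Jg | d | g | gd.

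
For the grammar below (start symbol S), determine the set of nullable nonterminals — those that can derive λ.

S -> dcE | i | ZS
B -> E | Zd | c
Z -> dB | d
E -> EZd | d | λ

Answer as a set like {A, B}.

Directly nullable (have an ε-rule): {E}.
B is nullable via B -> E (every symbol on the right is already known nullable).
Not nullable: S, Z — each has a terminal in every rule's right-hand side or depends on a non-nullable symbol.

{B, E}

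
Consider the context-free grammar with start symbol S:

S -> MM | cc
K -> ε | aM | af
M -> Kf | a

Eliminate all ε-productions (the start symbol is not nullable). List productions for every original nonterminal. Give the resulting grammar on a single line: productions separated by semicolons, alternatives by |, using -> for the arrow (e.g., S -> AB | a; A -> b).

S -> MM | cc; K -> aM | af; M -> a | f | Kf

Nullable set: {K}.
Drop K -> ε.
M -> Kf: K nullable, giving Kf | f.
Unchanged (no nullable symbols): S -> MM; S -> cc; K -> aM; K -> af; M -> a.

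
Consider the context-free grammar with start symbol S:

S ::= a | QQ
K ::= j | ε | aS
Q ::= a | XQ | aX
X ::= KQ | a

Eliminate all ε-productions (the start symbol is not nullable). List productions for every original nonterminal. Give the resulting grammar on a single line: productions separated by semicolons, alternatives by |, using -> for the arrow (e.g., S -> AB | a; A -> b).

Nullable set: {K}.
Drop K -> ε.
X -> KQ: K nullable, giving KQ | Q.
Unchanged (no nullable symbols): S -> QQ; S -> a; K -> aS; K -> j; Q -> XQ; Q -> a; Q -> aX; X -> a.

S -> a | QQ; K -> j | aS; Q -> a | XQ | aX; X -> Q | a | KQ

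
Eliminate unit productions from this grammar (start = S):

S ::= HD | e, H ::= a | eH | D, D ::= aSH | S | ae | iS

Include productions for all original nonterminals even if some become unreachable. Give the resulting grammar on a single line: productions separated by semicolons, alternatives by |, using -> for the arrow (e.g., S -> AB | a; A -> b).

S -> e | HD; D -> e | HD | ae | iS | aSH; H -> a | e | HD | ae | eH | iS | aSH

Unit productions: D->S, H->D.
Unit pairs (A ⇒* B via units): (D,S), (H,D), (H,S).
S: inherits non-unit rules of {S} → HD | e.
D: inherits non-unit rules of {D, S} → HD | aSH | ae | e | iS.
H: inherits non-unit rules of {D, H, S} → HD | a | aSH | ae | e | eH | iS.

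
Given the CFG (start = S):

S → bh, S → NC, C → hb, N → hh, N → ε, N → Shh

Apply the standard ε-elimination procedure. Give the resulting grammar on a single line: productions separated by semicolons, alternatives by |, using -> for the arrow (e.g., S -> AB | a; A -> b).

Nullable set: {N}.
S -> NC: N nullable, giving C | NC.
Drop N -> ε.
Unchanged (no nullable symbols): S -> bh; C -> hb; N -> Shh; N -> hh.

S -> C | NC | bh; C -> hb; N -> hh | Shh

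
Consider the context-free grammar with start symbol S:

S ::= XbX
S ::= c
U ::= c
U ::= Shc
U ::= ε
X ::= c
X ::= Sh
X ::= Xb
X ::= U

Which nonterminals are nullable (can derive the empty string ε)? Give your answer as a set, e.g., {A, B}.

{U, X}

Directly nullable (have an ε-rule): {U}.
X is nullable via X -> U (every symbol on the right is already known nullable).
Not nullable: S — each has a terminal in every rule's right-hand side or depends on a non-nullable symbol.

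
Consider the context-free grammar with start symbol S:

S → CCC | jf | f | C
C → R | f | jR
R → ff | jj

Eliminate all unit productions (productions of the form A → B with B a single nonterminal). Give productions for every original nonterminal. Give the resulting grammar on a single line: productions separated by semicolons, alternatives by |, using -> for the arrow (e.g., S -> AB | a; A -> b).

S -> f | ff | jR | jf | jj | CCC; C -> f | ff | jR | jj; R -> ff | jj

Unit productions: C->R, S->C.
Unit pairs (A ⇒* B via units): (C,R), (S,C), (S,R).
S: inherits non-unit rules of {C, R, S} → CCC | f | ff | jR | jf | jj.
C: inherits non-unit rules of {C, R} → f | ff | jR | jj.
R: inherits non-unit rules of {R} → ff | jj.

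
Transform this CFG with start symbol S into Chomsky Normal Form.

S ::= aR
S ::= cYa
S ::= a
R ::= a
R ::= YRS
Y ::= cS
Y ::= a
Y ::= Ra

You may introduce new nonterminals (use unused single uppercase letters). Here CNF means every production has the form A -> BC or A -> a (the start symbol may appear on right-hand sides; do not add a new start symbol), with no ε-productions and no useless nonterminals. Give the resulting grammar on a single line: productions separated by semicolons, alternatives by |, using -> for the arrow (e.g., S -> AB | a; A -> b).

S -> a | AR | BD; A -> a; B -> c; C -> RS; D -> YA; R -> a | YC; Y -> a | BS | RA

No ε-productions.
No unit productions to eliminate.
TERM: introduce A -> a, B -> c and substitute in every rule of length ≥2.
BIN: R -> YRS becomes R -> YC, C -> RS; S -> BYA becomes S -> BD, D -> YA.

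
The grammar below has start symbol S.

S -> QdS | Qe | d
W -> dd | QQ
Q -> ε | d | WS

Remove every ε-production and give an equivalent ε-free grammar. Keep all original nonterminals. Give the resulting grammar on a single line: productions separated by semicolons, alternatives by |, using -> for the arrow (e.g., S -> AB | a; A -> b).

S -> d | e | Qe | dS | QdS; Q -> S | d | WS; W -> Q | QQ | dd

Nullable set: {Q, W}.
S -> QdS: Q nullable, giving QdS | dS.
S -> Qe: Q nullable, giving Qe | e.
Drop Q -> ε.
Q -> WS: W nullable, giving S | WS.
W -> QQ: Q, Q nullable, giving Q | QQ.
Unchanged (no nullable symbols): S -> d; Q -> d; W -> dd.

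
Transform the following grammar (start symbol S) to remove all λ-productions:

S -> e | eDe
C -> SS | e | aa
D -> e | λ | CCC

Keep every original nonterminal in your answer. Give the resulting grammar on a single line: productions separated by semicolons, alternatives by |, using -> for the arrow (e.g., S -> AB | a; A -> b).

S -> e | ee | eDe; C -> e | SS | aa; D -> e | CCC

Nullable set: {D}.
S -> eDe: D nullable, giving eDe | ee.
Drop D -> λ.
Unchanged (no nullable symbols): S -> e; C -> SS; C -> aa; C -> e; D -> CCC; D -> e.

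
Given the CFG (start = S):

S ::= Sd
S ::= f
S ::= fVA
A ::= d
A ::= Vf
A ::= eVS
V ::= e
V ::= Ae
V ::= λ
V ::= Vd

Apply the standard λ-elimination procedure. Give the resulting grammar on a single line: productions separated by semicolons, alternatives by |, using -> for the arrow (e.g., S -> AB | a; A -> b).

Nullable set: {V}.
S -> fVA: V nullable, giving fA | fVA.
A -> Vf: V nullable, giving Vf | f.
A -> eVS: V nullable, giving eS | eVS.
Drop V -> λ.
V -> Vd: V nullable, giving Vd | d.
Unchanged (no nullable symbols): S -> Sd; S -> f; A -> d; V -> Ae; V -> e.

S -> f | Sd | fA | fVA; A -> d | f | Vf | eS | eVS; V -> d | e | Ae | Vd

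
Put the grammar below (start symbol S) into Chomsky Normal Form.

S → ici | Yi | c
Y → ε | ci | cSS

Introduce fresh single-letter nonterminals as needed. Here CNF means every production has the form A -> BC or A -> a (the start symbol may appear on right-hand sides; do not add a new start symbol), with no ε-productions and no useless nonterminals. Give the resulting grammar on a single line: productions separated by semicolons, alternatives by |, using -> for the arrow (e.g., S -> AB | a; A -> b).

S -> c | i | AC | YA; A -> i; B -> c; C -> BA; D -> SS; Y -> BA | BD

Nullable: {Y}; after ε-elimination: S -> c | i | Yi | ici; Y -> ci | cSS.
No unit productions to eliminate.
TERM: introduce B -> c, A -> i and substitute in every rule of length ≥2.
BIN: S -> ABA becomes S -> AC, C -> BA; Y -> BSS becomes Y -> BD, D -> SS.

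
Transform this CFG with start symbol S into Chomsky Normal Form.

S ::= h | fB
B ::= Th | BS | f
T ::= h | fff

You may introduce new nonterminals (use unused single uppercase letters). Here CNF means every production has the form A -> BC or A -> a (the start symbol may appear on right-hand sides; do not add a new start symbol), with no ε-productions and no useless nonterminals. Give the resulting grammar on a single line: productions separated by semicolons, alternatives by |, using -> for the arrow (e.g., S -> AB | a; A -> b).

No ε-productions.
No unit productions to eliminate.
TERM: introduce C -> f, A -> h and substitute in every rule of length ≥2.
BIN: T -> CCC becomes T -> CD, D -> CC.

S -> h | CB; A -> h; B -> f | BS | TA; C -> f; D -> CC; T -> h | CD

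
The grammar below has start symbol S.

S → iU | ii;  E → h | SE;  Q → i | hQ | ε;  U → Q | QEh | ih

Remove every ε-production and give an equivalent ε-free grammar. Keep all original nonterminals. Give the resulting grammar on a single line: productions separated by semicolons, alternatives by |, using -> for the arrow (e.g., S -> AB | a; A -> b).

Nullable set: {Q, U}.
S -> iU: U nullable, giving i | iU.
Drop Q -> ε.
Q -> hQ: Q nullable, giving h | hQ.
U -> Q: Q nullable, giving Q.
U -> QEh: Q nullable, giving Eh | QEh.
Unchanged (no nullable symbols): S -> ii; E -> SE; E -> h; Q -> i; U -> ih.

S -> i | iU | ii; E -> h | SE; Q -> h | i | hQ; U -> Q | Eh | ih | QEh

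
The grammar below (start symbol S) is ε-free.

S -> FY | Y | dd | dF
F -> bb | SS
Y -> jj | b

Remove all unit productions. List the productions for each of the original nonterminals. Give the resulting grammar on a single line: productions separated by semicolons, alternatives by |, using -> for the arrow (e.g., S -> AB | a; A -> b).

Unit productions: S->Y.
Unit pairs (A ⇒* B via units): (S,Y).
S: inherits non-unit rules of {S, Y} → FY | b | dF | dd | jj.
F: inherits non-unit rules of {F} → SS | bb.
Y: inherits non-unit rules of {Y} → b | jj.

S -> b | FY | dF | dd | jj; F -> SS | bb; Y -> b | jj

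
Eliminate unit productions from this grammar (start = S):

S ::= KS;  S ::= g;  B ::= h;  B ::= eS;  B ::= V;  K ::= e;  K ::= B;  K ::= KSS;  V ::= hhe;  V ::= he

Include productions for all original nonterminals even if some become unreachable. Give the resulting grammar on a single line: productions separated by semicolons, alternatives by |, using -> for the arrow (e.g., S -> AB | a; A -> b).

Unit productions: B->V, K->B.
Unit pairs (A ⇒* B via units): (B,V), (K,B), (K,V).
S: inherits non-unit rules of {S} → KS | g.
B: inherits non-unit rules of {B, V} → eS | h | he | hhe.
K: inherits non-unit rules of {B, K, V} → KSS | e | eS | h | he | hhe.
V: inherits non-unit rules of {V} → he | hhe.

S -> g | KS; B -> h | eS | he | hhe; K -> e | h | eS | he | KSS | hhe; V -> he | hhe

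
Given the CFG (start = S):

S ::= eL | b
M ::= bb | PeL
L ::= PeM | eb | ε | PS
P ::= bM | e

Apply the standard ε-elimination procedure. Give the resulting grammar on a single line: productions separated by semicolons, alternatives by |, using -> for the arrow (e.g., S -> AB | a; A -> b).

S -> b | e | eL; L -> PS | eb | PeM; M -> Pe | bb | PeL; P -> e | bM

Nullable set: {L}.
S -> eL: L nullable, giving e | eL.
Drop L -> ε.
M -> PeL: L nullable, giving Pe | PeL.
Unchanged (no nullable symbols): S -> b; L -> PS; L -> PeM; L -> eb; M -> bb; P -> bM; P -> e.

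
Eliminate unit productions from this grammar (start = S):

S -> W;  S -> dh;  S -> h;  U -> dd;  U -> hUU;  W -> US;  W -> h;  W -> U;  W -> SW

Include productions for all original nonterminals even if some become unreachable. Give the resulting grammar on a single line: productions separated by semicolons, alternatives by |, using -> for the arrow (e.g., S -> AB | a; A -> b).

S -> h | SW | US | dd | dh | hUU; U -> dd | hUU; W -> h | SW | US | dd | hUU

Unit productions: S->W, W->U.
Unit pairs (A ⇒* B via units): (S,U), (S,W), (W,U).
S: inherits non-unit rules of {S, U, W} → SW | US | dd | dh | h | hUU.
U: inherits non-unit rules of {U} → dd | hUU.
W: inherits non-unit rules of {U, W} → SW | US | dd | h | hUU.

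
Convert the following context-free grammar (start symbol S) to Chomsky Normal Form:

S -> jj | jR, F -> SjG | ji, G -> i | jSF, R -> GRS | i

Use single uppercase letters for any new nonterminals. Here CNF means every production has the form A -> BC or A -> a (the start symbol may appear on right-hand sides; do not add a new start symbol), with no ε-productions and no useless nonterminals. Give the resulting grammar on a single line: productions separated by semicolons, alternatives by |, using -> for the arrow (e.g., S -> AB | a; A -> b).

No ε-productions.
No unit productions to eliminate.
TERM: introduce B -> i, A -> j and substitute in every rule of length ≥2.
BIN: F -> SAG becomes F -> SC, C -> AG; G -> ASF becomes G -> AD, D -> SF; R -> GRS becomes R -> GE, E -> RS.

S -> AA | AR; A -> j; B -> i; C -> AG; D -> SF; E -> RS; F -> AB | SC; G -> i | AD; R -> i | GE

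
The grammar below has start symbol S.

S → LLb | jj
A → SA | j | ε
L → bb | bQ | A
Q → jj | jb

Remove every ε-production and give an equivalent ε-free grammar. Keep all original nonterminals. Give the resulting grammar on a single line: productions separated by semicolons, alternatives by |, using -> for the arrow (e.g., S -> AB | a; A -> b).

Nullable set: {A, L}.
S -> LLb: L, L nullable, giving LLb | Lb | b.
Drop A -> ε.
A -> SA: A nullable, giving S | SA.
L -> A: A nullable, giving A.
Unchanged (no nullable symbols): S -> jj; A -> j; L -> bQ; L -> bb; Q -> jb; Q -> jj.

S -> b | Lb | jj | LLb; A -> S | j | SA; L -> A | bQ | bb; Q -> jb | jj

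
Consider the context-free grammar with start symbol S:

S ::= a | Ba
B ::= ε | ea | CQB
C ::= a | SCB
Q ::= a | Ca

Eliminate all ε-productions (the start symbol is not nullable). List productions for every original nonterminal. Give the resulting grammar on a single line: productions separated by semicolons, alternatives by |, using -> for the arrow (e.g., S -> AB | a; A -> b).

Nullable set: {B}.
S -> Ba: B nullable, giving Ba | a.
Drop B -> ε.
B -> CQB: B nullable, giving CQ | CQB.
C -> SCB: B nullable, giving SC | SCB.
Unchanged (no nullable symbols): S -> a; B -> ea; C -> a; Q -> Ca; Q -> a.

S -> a | Ba; B -> CQ | ea | CQB; C -> a | SC | SCB; Q -> a | Ca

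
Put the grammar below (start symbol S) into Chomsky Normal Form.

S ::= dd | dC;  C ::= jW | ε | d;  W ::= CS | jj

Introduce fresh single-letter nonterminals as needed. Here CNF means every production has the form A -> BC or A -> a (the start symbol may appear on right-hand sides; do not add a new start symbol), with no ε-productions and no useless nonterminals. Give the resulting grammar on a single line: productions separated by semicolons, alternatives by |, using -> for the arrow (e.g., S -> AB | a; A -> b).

Nullable: {C}; after ε-elimination: S -> d | dC | dd; C -> d | jW; W -> S | CS | jj.
After unit-elimination: S -> d | dC | dd; C -> d | jW; W -> d | CS | dC | dd | jj.
TERM: introduce B -> d, A -> j and substitute in every rule of length ≥2.

S -> d | BB | BC; A -> j; B -> d; C -> d | AW; W -> d | AA | BB | BC | CS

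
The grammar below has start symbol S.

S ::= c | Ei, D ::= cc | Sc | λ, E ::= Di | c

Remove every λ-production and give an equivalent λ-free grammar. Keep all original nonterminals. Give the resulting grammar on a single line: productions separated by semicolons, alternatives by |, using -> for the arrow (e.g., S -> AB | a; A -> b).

Nullable set: {D}.
Drop D -> λ.
E -> Di: D nullable, giving Di | i.
Unchanged (no nullable symbols): S -> Ei; S -> c; D -> Sc; D -> cc; E -> c.

S -> c | Ei; D -> Sc | cc; E -> c | i | Di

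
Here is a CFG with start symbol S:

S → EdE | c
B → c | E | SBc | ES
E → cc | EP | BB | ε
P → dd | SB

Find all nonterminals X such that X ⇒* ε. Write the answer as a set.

{B, E}

Directly nullable (have an ε-rule): {E}.
B is nullable via B -> E (every symbol on the right is already known nullable).
Not nullable: P, S — each has a terminal in every rule's right-hand side or depends on a non-nullable symbol.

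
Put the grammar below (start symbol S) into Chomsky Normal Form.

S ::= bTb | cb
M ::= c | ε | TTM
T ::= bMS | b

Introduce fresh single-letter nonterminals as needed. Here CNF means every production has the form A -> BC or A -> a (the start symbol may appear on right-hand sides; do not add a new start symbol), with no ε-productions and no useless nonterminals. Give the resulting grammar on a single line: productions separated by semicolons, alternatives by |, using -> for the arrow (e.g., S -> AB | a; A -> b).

Nullable: {M}; after ε-elimination: S -> cb | bTb; M -> c | TT | TTM; T -> b | bS | bMS.
No unit productions to eliminate.
TERM: introduce A -> b, B -> c and substitute in every rule of length ≥2.
BIN: M -> TTM becomes M -> TC, C -> TM; S -> ATA becomes S -> AD, D -> TA; T -> AMS becomes T -> AE, E -> MS.

S -> AD | BA; A -> b; B -> c; C -> TM; D -> TA; E -> MS; M -> c | TC | TT; T -> b | AE | AS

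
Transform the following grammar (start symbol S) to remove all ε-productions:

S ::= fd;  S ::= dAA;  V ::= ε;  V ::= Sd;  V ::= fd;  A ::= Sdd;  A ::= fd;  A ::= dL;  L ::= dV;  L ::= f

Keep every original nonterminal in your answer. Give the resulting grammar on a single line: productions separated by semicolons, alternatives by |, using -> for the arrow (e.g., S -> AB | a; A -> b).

Nullable set: {V}.
L -> dV: V nullable, giving d | dV.
Drop V -> ε.
Unchanged (no nullable symbols): S -> dAA; S -> fd; A -> Sdd; A -> dL; A -> fd; L -> f; V -> Sd; V -> fd.

S -> fd | dAA; A -> dL | fd | Sdd; L -> d | f | dV; V -> Sd | fd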